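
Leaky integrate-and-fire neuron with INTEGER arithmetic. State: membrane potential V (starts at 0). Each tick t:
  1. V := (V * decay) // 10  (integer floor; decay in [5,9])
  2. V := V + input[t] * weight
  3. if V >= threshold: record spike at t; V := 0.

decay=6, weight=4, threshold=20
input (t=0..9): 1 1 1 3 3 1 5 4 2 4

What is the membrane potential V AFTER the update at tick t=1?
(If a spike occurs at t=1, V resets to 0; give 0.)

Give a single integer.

t=0: input=1 -> V=4
t=1: input=1 -> V=6
t=2: input=1 -> V=7
t=3: input=3 -> V=16
t=4: input=3 -> V=0 FIRE
t=5: input=1 -> V=4
t=6: input=5 -> V=0 FIRE
t=7: input=4 -> V=16
t=8: input=2 -> V=17
t=9: input=4 -> V=0 FIRE

Answer: 6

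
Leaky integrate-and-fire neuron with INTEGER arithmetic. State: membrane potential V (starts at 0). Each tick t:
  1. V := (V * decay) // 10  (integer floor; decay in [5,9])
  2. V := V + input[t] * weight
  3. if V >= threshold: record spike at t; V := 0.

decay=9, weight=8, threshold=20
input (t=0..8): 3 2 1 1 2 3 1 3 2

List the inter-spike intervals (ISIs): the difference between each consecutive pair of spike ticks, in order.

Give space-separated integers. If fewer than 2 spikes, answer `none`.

Answer: 2 2 1 2

Derivation:
t=0: input=3 -> V=0 FIRE
t=1: input=2 -> V=16
t=2: input=1 -> V=0 FIRE
t=3: input=1 -> V=8
t=4: input=2 -> V=0 FIRE
t=5: input=3 -> V=0 FIRE
t=6: input=1 -> V=8
t=7: input=3 -> V=0 FIRE
t=8: input=2 -> V=16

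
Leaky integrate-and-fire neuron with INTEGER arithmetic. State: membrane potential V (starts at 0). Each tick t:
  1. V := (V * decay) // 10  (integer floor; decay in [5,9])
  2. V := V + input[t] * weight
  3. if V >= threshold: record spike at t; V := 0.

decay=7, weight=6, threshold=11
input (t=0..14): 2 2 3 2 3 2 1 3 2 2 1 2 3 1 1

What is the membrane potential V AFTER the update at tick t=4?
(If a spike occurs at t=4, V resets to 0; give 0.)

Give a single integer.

Answer: 0

Derivation:
t=0: input=2 -> V=0 FIRE
t=1: input=2 -> V=0 FIRE
t=2: input=3 -> V=0 FIRE
t=3: input=2 -> V=0 FIRE
t=4: input=3 -> V=0 FIRE
t=5: input=2 -> V=0 FIRE
t=6: input=1 -> V=6
t=7: input=3 -> V=0 FIRE
t=8: input=2 -> V=0 FIRE
t=9: input=2 -> V=0 FIRE
t=10: input=1 -> V=6
t=11: input=2 -> V=0 FIRE
t=12: input=3 -> V=0 FIRE
t=13: input=1 -> V=6
t=14: input=1 -> V=10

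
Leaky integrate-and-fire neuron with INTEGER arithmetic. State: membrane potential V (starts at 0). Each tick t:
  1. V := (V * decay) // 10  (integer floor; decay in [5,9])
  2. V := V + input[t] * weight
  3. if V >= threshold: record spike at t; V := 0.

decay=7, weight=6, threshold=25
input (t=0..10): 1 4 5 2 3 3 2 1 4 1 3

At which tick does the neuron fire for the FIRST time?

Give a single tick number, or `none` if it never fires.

t=0: input=1 -> V=6
t=1: input=4 -> V=0 FIRE
t=2: input=5 -> V=0 FIRE
t=3: input=2 -> V=12
t=4: input=3 -> V=0 FIRE
t=5: input=3 -> V=18
t=6: input=2 -> V=24
t=7: input=1 -> V=22
t=8: input=4 -> V=0 FIRE
t=9: input=1 -> V=6
t=10: input=3 -> V=22

Answer: 1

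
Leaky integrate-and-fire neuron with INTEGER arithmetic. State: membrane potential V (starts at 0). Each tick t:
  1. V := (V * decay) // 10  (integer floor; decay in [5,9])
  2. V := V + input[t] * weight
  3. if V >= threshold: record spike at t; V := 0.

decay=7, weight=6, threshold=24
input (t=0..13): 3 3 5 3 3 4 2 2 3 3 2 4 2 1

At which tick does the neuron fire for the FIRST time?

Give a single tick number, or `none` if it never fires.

t=0: input=3 -> V=18
t=1: input=3 -> V=0 FIRE
t=2: input=5 -> V=0 FIRE
t=3: input=3 -> V=18
t=4: input=3 -> V=0 FIRE
t=5: input=4 -> V=0 FIRE
t=6: input=2 -> V=12
t=7: input=2 -> V=20
t=8: input=3 -> V=0 FIRE
t=9: input=3 -> V=18
t=10: input=2 -> V=0 FIRE
t=11: input=4 -> V=0 FIRE
t=12: input=2 -> V=12
t=13: input=1 -> V=14

Answer: 1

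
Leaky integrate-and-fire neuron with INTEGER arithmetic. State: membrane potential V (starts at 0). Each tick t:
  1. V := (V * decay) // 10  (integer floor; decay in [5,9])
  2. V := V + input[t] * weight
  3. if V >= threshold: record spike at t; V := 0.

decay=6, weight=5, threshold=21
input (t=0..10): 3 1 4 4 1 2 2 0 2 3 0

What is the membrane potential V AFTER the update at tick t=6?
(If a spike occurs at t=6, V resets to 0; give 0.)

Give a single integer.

t=0: input=3 -> V=15
t=1: input=1 -> V=14
t=2: input=4 -> V=0 FIRE
t=3: input=4 -> V=20
t=4: input=1 -> V=17
t=5: input=2 -> V=20
t=6: input=2 -> V=0 FIRE
t=7: input=0 -> V=0
t=8: input=2 -> V=10
t=9: input=3 -> V=0 FIRE
t=10: input=0 -> V=0

Answer: 0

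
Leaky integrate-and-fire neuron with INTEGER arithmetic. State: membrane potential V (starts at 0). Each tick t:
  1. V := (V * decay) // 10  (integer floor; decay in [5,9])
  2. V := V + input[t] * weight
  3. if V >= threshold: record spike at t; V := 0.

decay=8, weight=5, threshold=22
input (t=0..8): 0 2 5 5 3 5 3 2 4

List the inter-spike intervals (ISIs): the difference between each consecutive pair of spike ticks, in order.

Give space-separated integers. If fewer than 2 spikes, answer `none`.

t=0: input=0 -> V=0
t=1: input=2 -> V=10
t=2: input=5 -> V=0 FIRE
t=3: input=5 -> V=0 FIRE
t=4: input=3 -> V=15
t=5: input=5 -> V=0 FIRE
t=6: input=3 -> V=15
t=7: input=2 -> V=0 FIRE
t=8: input=4 -> V=20

Answer: 1 2 2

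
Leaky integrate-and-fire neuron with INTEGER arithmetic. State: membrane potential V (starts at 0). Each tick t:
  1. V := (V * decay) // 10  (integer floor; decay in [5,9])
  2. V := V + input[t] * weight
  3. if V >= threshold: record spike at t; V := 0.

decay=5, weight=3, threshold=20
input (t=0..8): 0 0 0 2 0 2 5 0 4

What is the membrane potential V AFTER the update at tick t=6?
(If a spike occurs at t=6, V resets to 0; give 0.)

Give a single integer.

t=0: input=0 -> V=0
t=1: input=0 -> V=0
t=2: input=0 -> V=0
t=3: input=2 -> V=6
t=4: input=0 -> V=3
t=5: input=2 -> V=7
t=6: input=5 -> V=18
t=7: input=0 -> V=9
t=8: input=4 -> V=16

Answer: 18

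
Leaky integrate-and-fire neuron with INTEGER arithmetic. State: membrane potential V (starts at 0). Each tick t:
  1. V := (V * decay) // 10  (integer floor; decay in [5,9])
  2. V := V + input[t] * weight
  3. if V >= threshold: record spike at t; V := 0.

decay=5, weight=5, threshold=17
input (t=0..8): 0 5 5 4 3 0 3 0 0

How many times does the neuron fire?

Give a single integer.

t=0: input=0 -> V=0
t=1: input=5 -> V=0 FIRE
t=2: input=5 -> V=0 FIRE
t=3: input=4 -> V=0 FIRE
t=4: input=3 -> V=15
t=5: input=0 -> V=7
t=6: input=3 -> V=0 FIRE
t=7: input=0 -> V=0
t=8: input=0 -> V=0

Answer: 4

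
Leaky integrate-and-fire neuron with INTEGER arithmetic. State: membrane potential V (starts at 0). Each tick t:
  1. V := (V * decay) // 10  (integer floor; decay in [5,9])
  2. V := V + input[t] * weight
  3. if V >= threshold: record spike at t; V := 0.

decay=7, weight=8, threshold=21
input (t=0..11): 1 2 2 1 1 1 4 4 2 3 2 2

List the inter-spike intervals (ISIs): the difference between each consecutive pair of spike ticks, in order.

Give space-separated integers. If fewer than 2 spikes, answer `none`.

Answer: 3 2 1 2 2

Derivation:
t=0: input=1 -> V=8
t=1: input=2 -> V=0 FIRE
t=2: input=2 -> V=16
t=3: input=1 -> V=19
t=4: input=1 -> V=0 FIRE
t=5: input=1 -> V=8
t=6: input=4 -> V=0 FIRE
t=7: input=4 -> V=0 FIRE
t=8: input=2 -> V=16
t=9: input=3 -> V=0 FIRE
t=10: input=2 -> V=16
t=11: input=2 -> V=0 FIRE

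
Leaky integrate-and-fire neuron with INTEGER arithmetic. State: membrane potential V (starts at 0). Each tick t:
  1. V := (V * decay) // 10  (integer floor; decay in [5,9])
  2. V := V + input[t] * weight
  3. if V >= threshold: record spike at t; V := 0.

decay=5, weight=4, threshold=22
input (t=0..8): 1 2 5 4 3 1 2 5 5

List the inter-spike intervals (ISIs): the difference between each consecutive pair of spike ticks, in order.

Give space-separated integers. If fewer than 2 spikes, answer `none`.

t=0: input=1 -> V=4
t=1: input=2 -> V=10
t=2: input=5 -> V=0 FIRE
t=3: input=4 -> V=16
t=4: input=3 -> V=20
t=5: input=1 -> V=14
t=6: input=2 -> V=15
t=7: input=5 -> V=0 FIRE
t=8: input=5 -> V=20

Answer: 5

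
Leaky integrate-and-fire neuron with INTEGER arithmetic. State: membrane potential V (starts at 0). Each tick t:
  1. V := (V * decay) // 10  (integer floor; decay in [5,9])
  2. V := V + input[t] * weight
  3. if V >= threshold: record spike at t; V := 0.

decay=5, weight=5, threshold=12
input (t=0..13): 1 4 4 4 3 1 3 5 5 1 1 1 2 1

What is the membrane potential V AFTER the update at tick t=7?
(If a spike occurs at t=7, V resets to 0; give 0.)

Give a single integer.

Answer: 0

Derivation:
t=0: input=1 -> V=5
t=1: input=4 -> V=0 FIRE
t=2: input=4 -> V=0 FIRE
t=3: input=4 -> V=0 FIRE
t=4: input=3 -> V=0 FIRE
t=5: input=1 -> V=5
t=6: input=3 -> V=0 FIRE
t=7: input=5 -> V=0 FIRE
t=8: input=5 -> V=0 FIRE
t=9: input=1 -> V=5
t=10: input=1 -> V=7
t=11: input=1 -> V=8
t=12: input=2 -> V=0 FIRE
t=13: input=1 -> V=5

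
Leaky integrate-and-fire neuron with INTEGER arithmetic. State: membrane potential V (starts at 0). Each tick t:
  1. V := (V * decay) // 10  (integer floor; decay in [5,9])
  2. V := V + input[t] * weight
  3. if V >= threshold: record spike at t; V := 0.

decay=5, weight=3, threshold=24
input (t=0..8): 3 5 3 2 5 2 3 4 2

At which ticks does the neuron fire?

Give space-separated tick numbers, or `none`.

Answer: none

Derivation:
t=0: input=3 -> V=9
t=1: input=5 -> V=19
t=2: input=3 -> V=18
t=3: input=2 -> V=15
t=4: input=5 -> V=22
t=5: input=2 -> V=17
t=6: input=3 -> V=17
t=7: input=4 -> V=20
t=8: input=2 -> V=16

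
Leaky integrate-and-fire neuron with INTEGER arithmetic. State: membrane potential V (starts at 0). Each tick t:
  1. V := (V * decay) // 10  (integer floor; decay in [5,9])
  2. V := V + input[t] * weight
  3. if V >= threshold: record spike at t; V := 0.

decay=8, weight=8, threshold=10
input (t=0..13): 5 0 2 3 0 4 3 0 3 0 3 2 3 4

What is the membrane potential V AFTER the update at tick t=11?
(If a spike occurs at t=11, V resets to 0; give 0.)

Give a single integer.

t=0: input=5 -> V=0 FIRE
t=1: input=0 -> V=0
t=2: input=2 -> V=0 FIRE
t=3: input=3 -> V=0 FIRE
t=4: input=0 -> V=0
t=5: input=4 -> V=0 FIRE
t=6: input=3 -> V=0 FIRE
t=7: input=0 -> V=0
t=8: input=3 -> V=0 FIRE
t=9: input=0 -> V=0
t=10: input=3 -> V=0 FIRE
t=11: input=2 -> V=0 FIRE
t=12: input=3 -> V=0 FIRE
t=13: input=4 -> V=0 FIRE

Answer: 0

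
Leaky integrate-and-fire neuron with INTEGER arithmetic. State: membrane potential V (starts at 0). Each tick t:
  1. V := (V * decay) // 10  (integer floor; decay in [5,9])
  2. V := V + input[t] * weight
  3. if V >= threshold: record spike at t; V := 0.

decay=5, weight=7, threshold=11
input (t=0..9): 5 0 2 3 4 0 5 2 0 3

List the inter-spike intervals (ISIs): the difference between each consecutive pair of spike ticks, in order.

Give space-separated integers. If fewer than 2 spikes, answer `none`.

Answer: 2 1 1 2 1 2

Derivation:
t=0: input=5 -> V=0 FIRE
t=1: input=0 -> V=0
t=2: input=2 -> V=0 FIRE
t=3: input=3 -> V=0 FIRE
t=4: input=4 -> V=0 FIRE
t=5: input=0 -> V=0
t=6: input=5 -> V=0 FIRE
t=7: input=2 -> V=0 FIRE
t=8: input=0 -> V=0
t=9: input=3 -> V=0 FIRE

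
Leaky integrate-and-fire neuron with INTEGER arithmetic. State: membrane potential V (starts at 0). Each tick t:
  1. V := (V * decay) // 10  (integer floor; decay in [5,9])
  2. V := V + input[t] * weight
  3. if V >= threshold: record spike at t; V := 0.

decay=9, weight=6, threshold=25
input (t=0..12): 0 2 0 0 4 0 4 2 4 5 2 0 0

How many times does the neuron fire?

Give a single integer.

t=0: input=0 -> V=0
t=1: input=2 -> V=12
t=2: input=0 -> V=10
t=3: input=0 -> V=9
t=4: input=4 -> V=0 FIRE
t=5: input=0 -> V=0
t=6: input=4 -> V=24
t=7: input=2 -> V=0 FIRE
t=8: input=4 -> V=24
t=9: input=5 -> V=0 FIRE
t=10: input=2 -> V=12
t=11: input=0 -> V=10
t=12: input=0 -> V=9

Answer: 3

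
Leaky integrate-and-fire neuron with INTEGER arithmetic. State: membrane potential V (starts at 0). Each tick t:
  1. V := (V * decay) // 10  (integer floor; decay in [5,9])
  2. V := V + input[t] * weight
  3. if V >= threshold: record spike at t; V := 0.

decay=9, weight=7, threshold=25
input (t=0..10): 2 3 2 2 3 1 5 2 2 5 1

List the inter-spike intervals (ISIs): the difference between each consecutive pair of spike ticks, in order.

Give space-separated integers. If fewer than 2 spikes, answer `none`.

t=0: input=2 -> V=14
t=1: input=3 -> V=0 FIRE
t=2: input=2 -> V=14
t=3: input=2 -> V=0 FIRE
t=4: input=3 -> V=21
t=5: input=1 -> V=0 FIRE
t=6: input=5 -> V=0 FIRE
t=7: input=2 -> V=14
t=8: input=2 -> V=0 FIRE
t=9: input=5 -> V=0 FIRE
t=10: input=1 -> V=7

Answer: 2 2 1 2 1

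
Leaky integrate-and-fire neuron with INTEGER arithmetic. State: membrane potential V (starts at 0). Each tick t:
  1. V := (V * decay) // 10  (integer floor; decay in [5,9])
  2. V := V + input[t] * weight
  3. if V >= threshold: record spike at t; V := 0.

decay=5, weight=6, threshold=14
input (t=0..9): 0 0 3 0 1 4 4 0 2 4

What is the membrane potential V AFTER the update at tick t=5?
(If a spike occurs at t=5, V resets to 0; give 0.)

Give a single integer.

t=0: input=0 -> V=0
t=1: input=0 -> V=0
t=2: input=3 -> V=0 FIRE
t=3: input=0 -> V=0
t=4: input=1 -> V=6
t=5: input=4 -> V=0 FIRE
t=6: input=4 -> V=0 FIRE
t=7: input=0 -> V=0
t=8: input=2 -> V=12
t=9: input=4 -> V=0 FIRE

Answer: 0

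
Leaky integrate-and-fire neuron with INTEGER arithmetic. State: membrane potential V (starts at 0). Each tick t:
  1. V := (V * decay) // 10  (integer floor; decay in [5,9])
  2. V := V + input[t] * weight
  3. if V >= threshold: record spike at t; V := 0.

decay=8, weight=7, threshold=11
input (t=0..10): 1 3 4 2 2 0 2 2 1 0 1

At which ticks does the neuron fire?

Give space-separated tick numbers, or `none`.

Answer: 1 2 3 4 6 7 10

Derivation:
t=0: input=1 -> V=7
t=1: input=3 -> V=0 FIRE
t=2: input=4 -> V=0 FIRE
t=3: input=2 -> V=0 FIRE
t=4: input=2 -> V=0 FIRE
t=5: input=0 -> V=0
t=6: input=2 -> V=0 FIRE
t=7: input=2 -> V=0 FIRE
t=8: input=1 -> V=7
t=9: input=0 -> V=5
t=10: input=1 -> V=0 FIRE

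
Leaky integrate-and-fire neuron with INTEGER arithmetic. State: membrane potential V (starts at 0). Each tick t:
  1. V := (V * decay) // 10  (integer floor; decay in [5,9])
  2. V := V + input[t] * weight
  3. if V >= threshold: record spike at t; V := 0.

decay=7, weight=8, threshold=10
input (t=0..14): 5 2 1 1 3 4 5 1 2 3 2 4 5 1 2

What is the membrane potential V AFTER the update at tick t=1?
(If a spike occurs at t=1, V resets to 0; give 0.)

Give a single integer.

t=0: input=5 -> V=0 FIRE
t=1: input=2 -> V=0 FIRE
t=2: input=1 -> V=8
t=3: input=1 -> V=0 FIRE
t=4: input=3 -> V=0 FIRE
t=5: input=4 -> V=0 FIRE
t=6: input=5 -> V=0 FIRE
t=7: input=1 -> V=8
t=8: input=2 -> V=0 FIRE
t=9: input=3 -> V=0 FIRE
t=10: input=2 -> V=0 FIRE
t=11: input=4 -> V=0 FIRE
t=12: input=5 -> V=0 FIRE
t=13: input=1 -> V=8
t=14: input=2 -> V=0 FIRE

Answer: 0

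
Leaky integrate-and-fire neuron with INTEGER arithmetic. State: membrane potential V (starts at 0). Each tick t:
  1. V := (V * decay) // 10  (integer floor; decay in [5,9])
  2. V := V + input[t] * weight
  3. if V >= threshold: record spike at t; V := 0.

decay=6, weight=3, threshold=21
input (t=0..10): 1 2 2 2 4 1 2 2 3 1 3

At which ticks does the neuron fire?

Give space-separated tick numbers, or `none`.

Answer: none

Derivation:
t=0: input=1 -> V=3
t=1: input=2 -> V=7
t=2: input=2 -> V=10
t=3: input=2 -> V=12
t=4: input=4 -> V=19
t=5: input=1 -> V=14
t=6: input=2 -> V=14
t=7: input=2 -> V=14
t=8: input=3 -> V=17
t=9: input=1 -> V=13
t=10: input=3 -> V=16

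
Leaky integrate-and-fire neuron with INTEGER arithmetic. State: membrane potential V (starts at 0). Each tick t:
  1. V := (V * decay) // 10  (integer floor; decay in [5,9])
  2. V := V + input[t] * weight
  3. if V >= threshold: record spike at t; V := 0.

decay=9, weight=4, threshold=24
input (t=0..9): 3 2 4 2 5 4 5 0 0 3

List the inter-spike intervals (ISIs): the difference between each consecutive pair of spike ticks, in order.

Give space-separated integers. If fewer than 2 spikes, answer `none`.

Answer: 2 2

Derivation:
t=0: input=3 -> V=12
t=1: input=2 -> V=18
t=2: input=4 -> V=0 FIRE
t=3: input=2 -> V=8
t=4: input=5 -> V=0 FIRE
t=5: input=4 -> V=16
t=6: input=5 -> V=0 FIRE
t=7: input=0 -> V=0
t=8: input=0 -> V=0
t=9: input=3 -> V=12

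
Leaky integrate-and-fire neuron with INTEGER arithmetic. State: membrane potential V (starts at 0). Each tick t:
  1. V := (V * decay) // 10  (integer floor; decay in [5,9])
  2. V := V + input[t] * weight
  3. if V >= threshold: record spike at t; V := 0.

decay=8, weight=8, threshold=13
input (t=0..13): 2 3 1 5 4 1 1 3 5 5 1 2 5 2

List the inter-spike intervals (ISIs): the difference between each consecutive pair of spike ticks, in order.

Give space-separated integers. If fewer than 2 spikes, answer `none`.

Answer: 1 2 1 2 1 1 1 2 1 1

Derivation:
t=0: input=2 -> V=0 FIRE
t=1: input=3 -> V=0 FIRE
t=2: input=1 -> V=8
t=3: input=5 -> V=0 FIRE
t=4: input=4 -> V=0 FIRE
t=5: input=1 -> V=8
t=6: input=1 -> V=0 FIRE
t=7: input=3 -> V=0 FIRE
t=8: input=5 -> V=0 FIRE
t=9: input=5 -> V=0 FIRE
t=10: input=1 -> V=8
t=11: input=2 -> V=0 FIRE
t=12: input=5 -> V=0 FIRE
t=13: input=2 -> V=0 FIRE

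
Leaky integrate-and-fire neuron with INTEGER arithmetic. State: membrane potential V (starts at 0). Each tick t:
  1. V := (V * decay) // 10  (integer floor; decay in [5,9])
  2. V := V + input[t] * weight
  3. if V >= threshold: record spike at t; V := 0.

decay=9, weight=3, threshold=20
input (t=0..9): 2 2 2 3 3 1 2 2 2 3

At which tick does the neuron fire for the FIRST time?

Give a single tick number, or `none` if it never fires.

t=0: input=2 -> V=6
t=1: input=2 -> V=11
t=2: input=2 -> V=15
t=3: input=3 -> V=0 FIRE
t=4: input=3 -> V=9
t=5: input=1 -> V=11
t=6: input=2 -> V=15
t=7: input=2 -> V=19
t=8: input=2 -> V=0 FIRE
t=9: input=3 -> V=9

Answer: 3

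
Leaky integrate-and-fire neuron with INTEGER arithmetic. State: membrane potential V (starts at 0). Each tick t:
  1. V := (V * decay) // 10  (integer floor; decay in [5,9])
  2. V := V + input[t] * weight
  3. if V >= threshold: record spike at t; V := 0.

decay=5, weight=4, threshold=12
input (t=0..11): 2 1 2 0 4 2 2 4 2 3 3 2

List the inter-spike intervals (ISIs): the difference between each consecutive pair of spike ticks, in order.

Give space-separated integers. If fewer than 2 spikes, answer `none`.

Answer: 2 2 1 2 1

Derivation:
t=0: input=2 -> V=8
t=1: input=1 -> V=8
t=2: input=2 -> V=0 FIRE
t=3: input=0 -> V=0
t=4: input=4 -> V=0 FIRE
t=5: input=2 -> V=8
t=6: input=2 -> V=0 FIRE
t=7: input=4 -> V=0 FIRE
t=8: input=2 -> V=8
t=9: input=3 -> V=0 FIRE
t=10: input=3 -> V=0 FIRE
t=11: input=2 -> V=8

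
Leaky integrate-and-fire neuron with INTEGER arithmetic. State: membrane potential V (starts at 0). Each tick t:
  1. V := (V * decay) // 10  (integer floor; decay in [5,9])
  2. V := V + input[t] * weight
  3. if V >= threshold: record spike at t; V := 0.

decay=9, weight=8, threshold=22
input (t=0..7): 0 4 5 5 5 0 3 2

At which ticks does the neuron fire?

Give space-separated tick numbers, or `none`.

t=0: input=0 -> V=0
t=1: input=4 -> V=0 FIRE
t=2: input=5 -> V=0 FIRE
t=3: input=5 -> V=0 FIRE
t=4: input=5 -> V=0 FIRE
t=5: input=0 -> V=0
t=6: input=3 -> V=0 FIRE
t=7: input=2 -> V=16

Answer: 1 2 3 4 6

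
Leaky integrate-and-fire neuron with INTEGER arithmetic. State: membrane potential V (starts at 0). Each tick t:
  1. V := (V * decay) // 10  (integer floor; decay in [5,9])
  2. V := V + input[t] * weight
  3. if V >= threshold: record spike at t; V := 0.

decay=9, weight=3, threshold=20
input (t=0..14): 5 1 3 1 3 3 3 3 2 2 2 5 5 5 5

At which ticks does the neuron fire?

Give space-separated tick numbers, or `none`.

Answer: 2 6 10 12 14

Derivation:
t=0: input=5 -> V=15
t=1: input=1 -> V=16
t=2: input=3 -> V=0 FIRE
t=3: input=1 -> V=3
t=4: input=3 -> V=11
t=5: input=3 -> V=18
t=6: input=3 -> V=0 FIRE
t=7: input=3 -> V=9
t=8: input=2 -> V=14
t=9: input=2 -> V=18
t=10: input=2 -> V=0 FIRE
t=11: input=5 -> V=15
t=12: input=5 -> V=0 FIRE
t=13: input=5 -> V=15
t=14: input=5 -> V=0 FIRE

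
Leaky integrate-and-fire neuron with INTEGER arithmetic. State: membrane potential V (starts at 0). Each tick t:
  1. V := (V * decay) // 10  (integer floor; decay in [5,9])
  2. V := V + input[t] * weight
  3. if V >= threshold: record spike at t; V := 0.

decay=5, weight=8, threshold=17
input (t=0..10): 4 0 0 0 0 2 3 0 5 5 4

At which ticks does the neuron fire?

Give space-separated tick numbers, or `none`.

t=0: input=4 -> V=0 FIRE
t=1: input=0 -> V=0
t=2: input=0 -> V=0
t=3: input=0 -> V=0
t=4: input=0 -> V=0
t=5: input=2 -> V=16
t=6: input=3 -> V=0 FIRE
t=7: input=0 -> V=0
t=8: input=5 -> V=0 FIRE
t=9: input=5 -> V=0 FIRE
t=10: input=4 -> V=0 FIRE

Answer: 0 6 8 9 10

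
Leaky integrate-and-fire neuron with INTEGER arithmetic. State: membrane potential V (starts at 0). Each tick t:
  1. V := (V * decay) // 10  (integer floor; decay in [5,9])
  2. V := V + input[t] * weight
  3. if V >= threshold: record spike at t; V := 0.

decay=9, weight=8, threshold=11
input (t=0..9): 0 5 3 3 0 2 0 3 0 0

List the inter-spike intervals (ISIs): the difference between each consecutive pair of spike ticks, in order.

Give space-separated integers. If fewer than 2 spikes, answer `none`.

Answer: 1 1 2 2

Derivation:
t=0: input=0 -> V=0
t=1: input=5 -> V=0 FIRE
t=2: input=3 -> V=0 FIRE
t=3: input=3 -> V=0 FIRE
t=4: input=0 -> V=0
t=5: input=2 -> V=0 FIRE
t=6: input=0 -> V=0
t=7: input=3 -> V=0 FIRE
t=8: input=0 -> V=0
t=9: input=0 -> V=0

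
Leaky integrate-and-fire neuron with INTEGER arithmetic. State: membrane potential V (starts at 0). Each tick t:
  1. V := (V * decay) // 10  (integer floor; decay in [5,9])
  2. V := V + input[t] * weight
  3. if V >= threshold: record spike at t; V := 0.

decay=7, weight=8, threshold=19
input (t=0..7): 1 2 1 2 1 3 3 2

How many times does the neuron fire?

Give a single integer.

t=0: input=1 -> V=8
t=1: input=2 -> V=0 FIRE
t=2: input=1 -> V=8
t=3: input=2 -> V=0 FIRE
t=4: input=1 -> V=8
t=5: input=3 -> V=0 FIRE
t=6: input=3 -> V=0 FIRE
t=7: input=2 -> V=16

Answer: 4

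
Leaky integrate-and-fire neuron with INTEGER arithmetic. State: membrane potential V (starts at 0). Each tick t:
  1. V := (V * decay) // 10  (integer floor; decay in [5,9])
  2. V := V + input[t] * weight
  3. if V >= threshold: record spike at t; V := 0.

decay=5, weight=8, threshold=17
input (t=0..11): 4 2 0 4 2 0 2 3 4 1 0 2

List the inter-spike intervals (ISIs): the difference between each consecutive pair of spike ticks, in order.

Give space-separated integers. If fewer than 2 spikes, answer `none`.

Answer: 3 3 1 1 3

Derivation:
t=0: input=4 -> V=0 FIRE
t=1: input=2 -> V=16
t=2: input=0 -> V=8
t=3: input=4 -> V=0 FIRE
t=4: input=2 -> V=16
t=5: input=0 -> V=8
t=6: input=2 -> V=0 FIRE
t=7: input=3 -> V=0 FIRE
t=8: input=4 -> V=0 FIRE
t=9: input=1 -> V=8
t=10: input=0 -> V=4
t=11: input=2 -> V=0 FIRE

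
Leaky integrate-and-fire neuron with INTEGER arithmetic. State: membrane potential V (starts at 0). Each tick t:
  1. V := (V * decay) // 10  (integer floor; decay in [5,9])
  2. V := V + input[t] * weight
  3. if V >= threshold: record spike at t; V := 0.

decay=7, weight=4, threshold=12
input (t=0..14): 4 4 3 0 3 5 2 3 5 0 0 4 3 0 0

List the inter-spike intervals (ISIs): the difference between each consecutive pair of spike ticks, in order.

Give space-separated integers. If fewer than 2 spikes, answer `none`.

t=0: input=4 -> V=0 FIRE
t=1: input=4 -> V=0 FIRE
t=2: input=3 -> V=0 FIRE
t=3: input=0 -> V=0
t=4: input=3 -> V=0 FIRE
t=5: input=5 -> V=0 FIRE
t=6: input=2 -> V=8
t=7: input=3 -> V=0 FIRE
t=8: input=5 -> V=0 FIRE
t=9: input=0 -> V=0
t=10: input=0 -> V=0
t=11: input=4 -> V=0 FIRE
t=12: input=3 -> V=0 FIRE
t=13: input=0 -> V=0
t=14: input=0 -> V=0

Answer: 1 1 2 1 2 1 3 1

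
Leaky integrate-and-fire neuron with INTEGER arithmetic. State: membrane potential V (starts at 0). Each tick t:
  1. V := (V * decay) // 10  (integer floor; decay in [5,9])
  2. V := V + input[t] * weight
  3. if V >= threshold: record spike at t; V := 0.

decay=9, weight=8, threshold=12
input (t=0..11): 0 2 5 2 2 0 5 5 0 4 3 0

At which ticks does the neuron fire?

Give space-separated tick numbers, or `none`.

Answer: 1 2 3 4 6 7 9 10

Derivation:
t=0: input=0 -> V=0
t=1: input=2 -> V=0 FIRE
t=2: input=5 -> V=0 FIRE
t=3: input=2 -> V=0 FIRE
t=4: input=2 -> V=0 FIRE
t=5: input=0 -> V=0
t=6: input=5 -> V=0 FIRE
t=7: input=5 -> V=0 FIRE
t=8: input=0 -> V=0
t=9: input=4 -> V=0 FIRE
t=10: input=3 -> V=0 FIRE
t=11: input=0 -> V=0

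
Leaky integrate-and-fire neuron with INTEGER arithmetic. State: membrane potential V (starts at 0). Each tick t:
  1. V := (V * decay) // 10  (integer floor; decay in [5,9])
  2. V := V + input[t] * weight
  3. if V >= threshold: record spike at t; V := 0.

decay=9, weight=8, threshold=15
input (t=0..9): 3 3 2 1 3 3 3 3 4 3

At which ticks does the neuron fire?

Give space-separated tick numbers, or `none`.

t=0: input=3 -> V=0 FIRE
t=1: input=3 -> V=0 FIRE
t=2: input=2 -> V=0 FIRE
t=3: input=1 -> V=8
t=4: input=3 -> V=0 FIRE
t=5: input=3 -> V=0 FIRE
t=6: input=3 -> V=0 FIRE
t=7: input=3 -> V=0 FIRE
t=8: input=4 -> V=0 FIRE
t=9: input=3 -> V=0 FIRE

Answer: 0 1 2 4 5 6 7 8 9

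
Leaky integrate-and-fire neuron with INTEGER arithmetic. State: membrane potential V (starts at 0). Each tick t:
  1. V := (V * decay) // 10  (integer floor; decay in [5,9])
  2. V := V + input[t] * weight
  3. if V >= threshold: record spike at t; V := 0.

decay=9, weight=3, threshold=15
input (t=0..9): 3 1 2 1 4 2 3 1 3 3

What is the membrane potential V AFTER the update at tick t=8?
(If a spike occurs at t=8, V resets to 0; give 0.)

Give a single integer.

t=0: input=3 -> V=9
t=1: input=1 -> V=11
t=2: input=2 -> V=0 FIRE
t=3: input=1 -> V=3
t=4: input=4 -> V=14
t=5: input=2 -> V=0 FIRE
t=6: input=3 -> V=9
t=7: input=1 -> V=11
t=8: input=3 -> V=0 FIRE
t=9: input=3 -> V=9

Answer: 0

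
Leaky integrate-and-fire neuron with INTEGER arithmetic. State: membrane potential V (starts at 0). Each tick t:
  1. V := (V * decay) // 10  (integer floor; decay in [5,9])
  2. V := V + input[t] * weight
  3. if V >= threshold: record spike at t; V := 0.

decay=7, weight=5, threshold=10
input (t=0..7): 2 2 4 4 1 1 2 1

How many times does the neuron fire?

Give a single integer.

t=0: input=2 -> V=0 FIRE
t=1: input=2 -> V=0 FIRE
t=2: input=4 -> V=0 FIRE
t=3: input=4 -> V=0 FIRE
t=4: input=1 -> V=5
t=5: input=1 -> V=8
t=6: input=2 -> V=0 FIRE
t=7: input=1 -> V=5

Answer: 5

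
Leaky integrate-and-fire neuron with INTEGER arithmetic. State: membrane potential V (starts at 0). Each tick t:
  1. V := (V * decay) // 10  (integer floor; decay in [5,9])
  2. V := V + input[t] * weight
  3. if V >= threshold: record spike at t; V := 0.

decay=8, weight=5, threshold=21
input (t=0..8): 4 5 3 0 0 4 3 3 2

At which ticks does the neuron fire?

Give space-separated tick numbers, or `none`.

t=0: input=4 -> V=20
t=1: input=5 -> V=0 FIRE
t=2: input=3 -> V=15
t=3: input=0 -> V=12
t=4: input=0 -> V=9
t=5: input=4 -> V=0 FIRE
t=6: input=3 -> V=15
t=7: input=3 -> V=0 FIRE
t=8: input=2 -> V=10

Answer: 1 5 7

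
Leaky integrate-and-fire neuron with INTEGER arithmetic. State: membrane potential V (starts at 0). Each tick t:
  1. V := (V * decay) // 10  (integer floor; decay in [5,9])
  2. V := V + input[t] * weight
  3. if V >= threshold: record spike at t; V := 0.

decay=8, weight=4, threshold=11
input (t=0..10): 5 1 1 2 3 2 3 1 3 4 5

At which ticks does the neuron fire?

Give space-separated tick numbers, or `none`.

t=0: input=5 -> V=0 FIRE
t=1: input=1 -> V=4
t=2: input=1 -> V=7
t=3: input=2 -> V=0 FIRE
t=4: input=3 -> V=0 FIRE
t=5: input=2 -> V=8
t=6: input=3 -> V=0 FIRE
t=7: input=1 -> V=4
t=8: input=3 -> V=0 FIRE
t=9: input=4 -> V=0 FIRE
t=10: input=5 -> V=0 FIRE

Answer: 0 3 4 6 8 9 10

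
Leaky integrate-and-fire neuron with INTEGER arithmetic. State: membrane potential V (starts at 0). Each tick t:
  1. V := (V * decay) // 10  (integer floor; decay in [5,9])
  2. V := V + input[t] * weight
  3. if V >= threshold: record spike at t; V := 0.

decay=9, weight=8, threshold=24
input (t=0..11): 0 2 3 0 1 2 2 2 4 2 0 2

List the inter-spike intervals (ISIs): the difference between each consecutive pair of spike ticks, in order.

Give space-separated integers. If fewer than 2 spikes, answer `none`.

t=0: input=0 -> V=0
t=1: input=2 -> V=16
t=2: input=3 -> V=0 FIRE
t=3: input=0 -> V=0
t=4: input=1 -> V=8
t=5: input=2 -> V=23
t=6: input=2 -> V=0 FIRE
t=7: input=2 -> V=16
t=8: input=4 -> V=0 FIRE
t=9: input=2 -> V=16
t=10: input=0 -> V=14
t=11: input=2 -> V=0 FIRE

Answer: 4 2 3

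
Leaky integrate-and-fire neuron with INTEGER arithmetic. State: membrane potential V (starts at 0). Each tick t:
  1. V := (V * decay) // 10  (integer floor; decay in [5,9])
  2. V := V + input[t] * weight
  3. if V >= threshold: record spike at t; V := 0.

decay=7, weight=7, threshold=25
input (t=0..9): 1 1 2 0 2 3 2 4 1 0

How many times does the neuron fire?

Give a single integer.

t=0: input=1 -> V=7
t=1: input=1 -> V=11
t=2: input=2 -> V=21
t=3: input=0 -> V=14
t=4: input=2 -> V=23
t=5: input=3 -> V=0 FIRE
t=6: input=2 -> V=14
t=7: input=4 -> V=0 FIRE
t=8: input=1 -> V=7
t=9: input=0 -> V=4

Answer: 2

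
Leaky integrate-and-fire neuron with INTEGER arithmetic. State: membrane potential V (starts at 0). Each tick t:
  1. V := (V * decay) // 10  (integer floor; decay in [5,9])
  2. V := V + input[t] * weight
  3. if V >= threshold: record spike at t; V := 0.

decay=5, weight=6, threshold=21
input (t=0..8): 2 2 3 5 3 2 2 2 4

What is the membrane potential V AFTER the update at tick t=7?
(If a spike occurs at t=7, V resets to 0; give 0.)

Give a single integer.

Answer: 18

Derivation:
t=0: input=2 -> V=12
t=1: input=2 -> V=18
t=2: input=3 -> V=0 FIRE
t=3: input=5 -> V=0 FIRE
t=4: input=3 -> V=18
t=5: input=2 -> V=0 FIRE
t=6: input=2 -> V=12
t=7: input=2 -> V=18
t=8: input=4 -> V=0 FIRE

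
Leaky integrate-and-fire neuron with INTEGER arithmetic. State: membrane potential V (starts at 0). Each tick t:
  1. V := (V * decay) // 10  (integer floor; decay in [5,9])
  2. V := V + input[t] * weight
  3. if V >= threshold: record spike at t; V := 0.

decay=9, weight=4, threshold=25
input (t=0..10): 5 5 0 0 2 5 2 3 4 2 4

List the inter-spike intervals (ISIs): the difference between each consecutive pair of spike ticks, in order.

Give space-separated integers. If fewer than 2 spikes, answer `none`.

t=0: input=5 -> V=20
t=1: input=5 -> V=0 FIRE
t=2: input=0 -> V=0
t=3: input=0 -> V=0
t=4: input=2 -> V=8
t=5: input=5 -> V=0 FIRE
t=6: input=2 -> V=8
t=7: input=3 -> V=19
t=8: input=4 -> V=0 FIRE
t=9: input=2 -> V=8
t=10: input=4 -> V=23

Answer: 4 3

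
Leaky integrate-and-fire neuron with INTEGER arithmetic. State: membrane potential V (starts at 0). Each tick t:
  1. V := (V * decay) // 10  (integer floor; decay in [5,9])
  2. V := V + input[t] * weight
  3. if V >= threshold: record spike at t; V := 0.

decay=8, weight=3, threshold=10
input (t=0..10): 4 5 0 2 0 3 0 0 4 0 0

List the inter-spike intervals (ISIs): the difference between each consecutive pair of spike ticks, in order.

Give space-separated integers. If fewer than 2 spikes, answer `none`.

t=0: input=4 -> V=0 FIRE
t=1: input=5 -> V=0 FIRE
t=2: input=0 -> V=0
t=3: input=2 -> V=6
t=4: input=0 -> V=4
t=5: input=3 -> V=0 FIRE
t=6: input=0 -> V=0
t=7: input=0 -> V=0
t=8: input=4 -> V=0 FIRE
t=9: input=0 -> V=0
t=10: input=0 -> V=0

Answer: 1 4 3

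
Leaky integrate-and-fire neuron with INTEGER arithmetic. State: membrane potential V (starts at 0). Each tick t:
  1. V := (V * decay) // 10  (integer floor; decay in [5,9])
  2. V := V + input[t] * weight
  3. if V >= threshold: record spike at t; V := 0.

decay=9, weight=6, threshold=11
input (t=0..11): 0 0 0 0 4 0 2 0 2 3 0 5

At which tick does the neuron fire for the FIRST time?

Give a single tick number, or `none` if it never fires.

Answer: 4

Derivation:
t=0: input=0 -> V=0
t=1: input=0 -> V=0
t=2: input=0 -> V=0
t=3: input=0 -> V=0
t=4: input=4 -> V=0 FIRE
t=5: input=0 -> V=0
t=6: input=2 -> V=0 FIRE
t=7: input=0 -> V=0
t=8: input=2 -> V=0 FIRE
t=9: input=3 -> V=0 FIRE
t=10: input=0 -> V=0
t=11: input=5 -> V=0 FIRE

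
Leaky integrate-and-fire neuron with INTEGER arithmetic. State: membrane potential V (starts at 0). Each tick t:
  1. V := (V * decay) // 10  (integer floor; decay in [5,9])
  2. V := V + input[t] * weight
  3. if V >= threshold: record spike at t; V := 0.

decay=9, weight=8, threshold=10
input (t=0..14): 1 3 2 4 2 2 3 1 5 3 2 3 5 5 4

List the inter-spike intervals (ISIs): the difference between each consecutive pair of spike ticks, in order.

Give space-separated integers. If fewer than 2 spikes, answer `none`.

Answer: 1 1 1 1 1 2 1 1 1 1 1 1

Derivation:
t=0: input=1 -> V=8
t=1: input=3 -> V=0 FIRE
t=2: input=2 -> V=0 FIRE
t=3: input=4 -> V=0 FIRE
t=4: input=2 -> V=0 FIRE
t=5: input=2 -> V=0 FIRE
t=6: input=3 -> V=0 FIRE
t=7: input=1 -> V=8
t=8: input=5 -> V=0 FIRE
t=9: input=3 -> V=0 FIRE
t=10: input=2 -> V=0 FIRE
t=11: input=3 -> V=0 FIRE
t=12: input=5 -> V=0 FIRE
t=13: input=5 -> V=0 FIRE
t=14: input=4 -> V=0 FIRE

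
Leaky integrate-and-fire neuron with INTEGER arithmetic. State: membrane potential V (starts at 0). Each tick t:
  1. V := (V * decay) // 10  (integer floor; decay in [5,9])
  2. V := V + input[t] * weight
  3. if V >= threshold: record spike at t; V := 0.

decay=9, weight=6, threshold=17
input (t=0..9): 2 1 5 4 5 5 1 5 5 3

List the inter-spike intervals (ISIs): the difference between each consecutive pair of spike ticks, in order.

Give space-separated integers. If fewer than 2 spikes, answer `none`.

t=0: input=2 -> V=12
t=1: input=1 -> V=16
t=2: input=5 -> V=0 FIRE
t=3: input=4 -> V=0 FIRE
t=4: input=5 -> V=0 FIRE
t=5: input=5 -> V=0 FIRE
t=6: input=1 -> V=6
t=7: input=5 -> V=0 FIRE
t=8: input=5 -> V=0 FIRE
t=9: input=3 -> V=0 FIRE

Answer: 1 1 1 2 1 1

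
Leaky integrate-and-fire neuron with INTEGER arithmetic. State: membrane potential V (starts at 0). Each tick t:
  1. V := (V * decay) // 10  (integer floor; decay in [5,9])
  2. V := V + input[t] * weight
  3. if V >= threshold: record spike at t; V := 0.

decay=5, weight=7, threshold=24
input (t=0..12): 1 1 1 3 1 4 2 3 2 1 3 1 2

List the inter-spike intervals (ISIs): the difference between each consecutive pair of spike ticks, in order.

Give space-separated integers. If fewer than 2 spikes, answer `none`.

t=0: input=1 -> V=7
t=1: input=1 -> V=10
t=2: input=1 -> V=12
t=3: input=3 -> V=0 FIRE
t=4: input=1 -> V=7
t=5: input=4 -> V=0 FIRE
t=6: input=2 -> V=14
t=7: input=3 -> V=0 FIRE
t=8: input=2 -> V=14
t=9: input=1 -> V=14
t=10: input=3 -> V=0 FIRE
t=11: input=1 -> V=7
t=12: input=2 -> V=17

Answer: 2 2 3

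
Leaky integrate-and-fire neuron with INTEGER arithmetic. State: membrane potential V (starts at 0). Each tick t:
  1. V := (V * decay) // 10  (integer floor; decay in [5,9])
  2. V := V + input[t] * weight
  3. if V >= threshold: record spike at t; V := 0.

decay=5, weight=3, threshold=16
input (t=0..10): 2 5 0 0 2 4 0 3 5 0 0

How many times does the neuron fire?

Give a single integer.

t=0: input=2 -> V=6
t=1: input=5 -> V=0 FIRE
t=2: input=0 -> V=0
t=3: input=0 -> V=0
t=4: input=2 -> V=6
t=5: input=4 -> V=15
t=6: input=0 -> V=7
t=7: input=3 -> V=12
t=8: input=5 -> V=0 FIRE
t=9: input=0 -> V=0
t=10: input=0 -> V=0

Answer: 2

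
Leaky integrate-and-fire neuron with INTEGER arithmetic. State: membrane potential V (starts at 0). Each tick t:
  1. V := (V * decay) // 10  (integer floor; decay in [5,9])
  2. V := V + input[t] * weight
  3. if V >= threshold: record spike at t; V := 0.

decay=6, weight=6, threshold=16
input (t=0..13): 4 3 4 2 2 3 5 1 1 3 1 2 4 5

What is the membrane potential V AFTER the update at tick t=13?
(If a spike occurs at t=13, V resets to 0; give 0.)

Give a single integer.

t=0: input=4 -> V=0 FIRE
t=1: input=3 -> V=0 FIRE
t=2: input=4 -> V=0 FIRE
t=3: input=2 -> V=12
t=4: input=2 -> V=0 FIRE
t=5: input=3 -> V=0 FIRE
t=6: input=5 -> V=0 FIRE
t=7: input=1 -> V=6
t=8: input=1 -> V=9
t=9: input=3 -> V=0 FIRE
t=10: input=1 -> V=6
t=11: input=2 -> V=15
t=12: input=4 -> V=0 FIRE
t=13: input=5 -> V=0 FIRE

Answer: 0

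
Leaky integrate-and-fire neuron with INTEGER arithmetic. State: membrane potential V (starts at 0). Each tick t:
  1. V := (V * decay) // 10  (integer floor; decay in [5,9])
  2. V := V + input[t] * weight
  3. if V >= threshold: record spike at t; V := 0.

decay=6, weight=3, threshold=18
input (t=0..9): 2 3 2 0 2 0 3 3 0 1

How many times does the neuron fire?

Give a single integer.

Answer: 0

Derivation:
t=0: input=2 -> V=6
t=1: input=3 -> V=12
t=2: input=2 -> V=13
t=3: input=0 -> V=7
t=4: input=2 -> V=10
t=5: input=0 -> V=6
t=6: input=3 -> V=12
t=7: input=3 -> V=16
t=8: input=0 -> V=9
t=9: input=1 -> V=8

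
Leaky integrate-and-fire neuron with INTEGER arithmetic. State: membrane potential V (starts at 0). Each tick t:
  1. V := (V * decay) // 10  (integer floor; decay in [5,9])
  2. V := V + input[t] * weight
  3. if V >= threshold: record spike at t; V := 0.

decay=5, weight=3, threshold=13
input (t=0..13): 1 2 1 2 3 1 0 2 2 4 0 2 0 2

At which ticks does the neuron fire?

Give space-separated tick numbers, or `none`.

Answer: 4 9

Derivation:
t=0: input=1 -> V=3
t=1: input=2 -> V=7
t=2: input=1 -> V=6
t=3: input=2 -> V=9
t=4: input=3 -> V=0 FIRE
t=5: input=1 -> V=3
t=6: input=0 -> V=1
t=7: input=2 -> V=6
t=8: input=2 -> V=9
t=9: input=4 -> V=0 FIRE
t=10: input=0 -> V=0
t=11: input=2 -> V=6
t=12: input=0 -> V=3
t=13: input=2 -> V=7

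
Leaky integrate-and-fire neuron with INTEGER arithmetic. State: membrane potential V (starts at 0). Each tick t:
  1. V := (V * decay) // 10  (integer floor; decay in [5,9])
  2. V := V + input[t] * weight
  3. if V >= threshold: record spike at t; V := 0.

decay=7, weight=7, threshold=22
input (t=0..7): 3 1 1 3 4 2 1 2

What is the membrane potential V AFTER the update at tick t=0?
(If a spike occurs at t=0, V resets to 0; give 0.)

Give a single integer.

Answer: 21

Derivation:
t=0: input=3 -> V=21
t=1: input=1 -> V=21
t=2: input=1 -> V=21
t=3: input=3 -> V=0 FIRE
t=4: input=4 -> V=0 FIRE
t=5: input=2 -> V=14
t=6: input=1 -> V=16
t=7: input=2 -> V=0 FIRE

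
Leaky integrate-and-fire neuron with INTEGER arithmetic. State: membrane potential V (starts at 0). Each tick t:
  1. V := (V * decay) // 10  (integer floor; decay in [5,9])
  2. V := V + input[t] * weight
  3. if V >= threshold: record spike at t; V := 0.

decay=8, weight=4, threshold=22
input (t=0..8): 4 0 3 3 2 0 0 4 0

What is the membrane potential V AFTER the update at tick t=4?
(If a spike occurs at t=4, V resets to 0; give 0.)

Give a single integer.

t=0: input=4 -> V=16
t=1: input=0 -> V=12
t=2: input=3 -> V=21
t=3: input=3 -> V=0 FIRE
t=4: input=2 -> V=8
t=5: input=0 -> V=6
t=6: input=0 -> V=4
t=7: input=4 -> V=19
t=8: input=0 -> V=15

Answer: 8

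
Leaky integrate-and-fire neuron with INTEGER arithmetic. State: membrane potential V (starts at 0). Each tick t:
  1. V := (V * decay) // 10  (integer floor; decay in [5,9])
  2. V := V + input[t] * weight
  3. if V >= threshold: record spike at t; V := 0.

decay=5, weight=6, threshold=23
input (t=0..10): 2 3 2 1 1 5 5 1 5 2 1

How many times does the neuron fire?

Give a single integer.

t=0: input=2 -> V=12
t=1: input=3 -> V=0 FIRE
t=2: input=2 -> V=12
t=3: input=1 -> V=12
t=4: input=1 -> V=12
t=5: input=5 -> V=0 FIRE
t=6: input=5 -> V=0 FIRE
t=7: input=1 -> V=6
t=8: input=5 -> V=0 FIRE
t=9: input=2 -> V=12
t=10: input=1 -> V=12

Answer: 4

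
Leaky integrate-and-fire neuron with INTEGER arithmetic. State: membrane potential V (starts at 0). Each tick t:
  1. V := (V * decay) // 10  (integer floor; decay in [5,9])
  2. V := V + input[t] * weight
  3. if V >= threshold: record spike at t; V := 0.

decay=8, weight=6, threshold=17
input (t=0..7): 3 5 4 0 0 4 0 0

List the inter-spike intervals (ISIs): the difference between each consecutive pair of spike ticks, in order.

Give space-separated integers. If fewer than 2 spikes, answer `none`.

t=0: input=3 -> V=0 FIRE
t=1: input=5 -> V=0 FIRE
t=2: input=4 -> V=0 FIRE
t=3: input=0 -> V=0
t=4: input=0 -> V=0
t=5: input=4 -> V=0 FIRE
t=6: input=0 -> V=0
t=7: input=0 -> V=0

Answer: 1 1 3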